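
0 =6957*0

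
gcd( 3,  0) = 3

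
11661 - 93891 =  - 82230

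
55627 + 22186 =77813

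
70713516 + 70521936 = 141235452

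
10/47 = 10/47=0.21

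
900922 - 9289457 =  - 8388535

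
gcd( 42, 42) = 42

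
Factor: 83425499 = 2647^1*31517^1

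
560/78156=140/19539 = 0.01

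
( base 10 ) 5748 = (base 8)13164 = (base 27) 7no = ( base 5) 140443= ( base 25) 94n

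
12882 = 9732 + 3150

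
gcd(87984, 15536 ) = 16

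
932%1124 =932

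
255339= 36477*7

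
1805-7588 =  - 5783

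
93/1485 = 31/495  =  0.06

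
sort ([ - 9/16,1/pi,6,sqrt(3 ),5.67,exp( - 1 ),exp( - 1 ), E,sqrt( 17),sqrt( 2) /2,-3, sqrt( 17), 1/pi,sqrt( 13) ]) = [ -3,-9/16, 1/pi,1/pi, exp( - 1 ) , exp( - 1 ), sqrt (2)/2, sqrt( 3 ), E,  sqrt( 13 ), sqrt(17),  sqrt( 17),5.67,6] 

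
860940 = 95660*9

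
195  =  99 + 96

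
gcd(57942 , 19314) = 19314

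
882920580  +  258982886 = 1141903466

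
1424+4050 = 5474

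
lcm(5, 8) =40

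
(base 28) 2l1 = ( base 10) 2157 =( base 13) c9c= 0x86d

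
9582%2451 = 2229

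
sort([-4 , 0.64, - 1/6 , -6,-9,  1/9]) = [-9, - 6,-4,-1/6,  1/9,0.64]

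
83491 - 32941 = 50550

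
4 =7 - 3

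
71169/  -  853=-71169/853 = -83.43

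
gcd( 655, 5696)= 1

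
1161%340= 141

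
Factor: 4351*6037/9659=26266987/9659= 13^( - 1 )*19^1*229^1 * 743^( - 1 )*6037^1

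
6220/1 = 6220 = 6220.00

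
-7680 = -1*7680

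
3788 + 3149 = 6937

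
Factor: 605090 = 2^1 * 5^1* 60509^1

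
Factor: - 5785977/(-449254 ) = 2^( -1)*3^1*13^ ( - 1)*37^( - 1 )*467^( - 1)*1928659^1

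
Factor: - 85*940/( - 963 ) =79900/963 =2^2*3^(- 2)*5^2*17^1*47^1*107^( - 1)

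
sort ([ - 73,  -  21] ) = [ - 73, - 21] 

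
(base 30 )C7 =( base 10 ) 367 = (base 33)B4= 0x16F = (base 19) 106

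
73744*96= 7079424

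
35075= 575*61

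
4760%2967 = 1793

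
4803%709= 549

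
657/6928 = 657/6928 = 0.09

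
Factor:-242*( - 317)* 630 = 48329820 =2^2 * 3^2*5^1*7^1 * 11^2*317^1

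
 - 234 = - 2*117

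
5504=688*8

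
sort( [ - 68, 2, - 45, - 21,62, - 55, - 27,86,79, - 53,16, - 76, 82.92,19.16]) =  [ - 76,  -  68, - 55 , - 53, - 45,  -  27, - 21,2  ,  16,19.16 , 62,79,  82.92,86 ]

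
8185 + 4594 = 12779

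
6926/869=6926/869 = 7.97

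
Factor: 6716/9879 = 2^2*3^( - 1)*23^1*37^( - 1)*73^1*89^(-1 )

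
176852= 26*6802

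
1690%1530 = 160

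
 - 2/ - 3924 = 1/1962 = 0.00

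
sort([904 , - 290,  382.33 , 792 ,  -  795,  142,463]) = [ -795, - 290 , 142,382.33 , 463,792,904] 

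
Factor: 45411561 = 3^2*13^1*388133^1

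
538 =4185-3647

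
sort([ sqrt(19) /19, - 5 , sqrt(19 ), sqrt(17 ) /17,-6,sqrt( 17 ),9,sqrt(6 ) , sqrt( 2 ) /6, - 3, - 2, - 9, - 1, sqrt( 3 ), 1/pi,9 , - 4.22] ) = [ - 9, - 6,-5, - 4.22, - 3 , - 2, - 1, sqrt( 19)/19,sqrt( 2 ) /6,sqrt(17 ) /17,1/pi, sqrt(3 ), sqrt(6 ),sqrt( 17) , sqrt(19 ), 9,9] 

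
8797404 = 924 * 9521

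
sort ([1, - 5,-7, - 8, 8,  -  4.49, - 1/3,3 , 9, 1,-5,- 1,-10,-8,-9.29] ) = [ - 10, - 9.29, - 8, - 8, - 7, -5, - 5  , - 4.49, - 1,- 1/3,  1, 1,3, 8,9 ] 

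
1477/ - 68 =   -  22 + 19/68 =- 21.72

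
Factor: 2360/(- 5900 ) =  - 2/5 = - 2^1 * 5^( - 1)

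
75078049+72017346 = 147095395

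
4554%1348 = 510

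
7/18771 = 7/18771  =  0.00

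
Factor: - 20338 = - 2^1*10169^1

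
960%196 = 176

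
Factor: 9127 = 9127^1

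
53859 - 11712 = 42147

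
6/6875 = 6/6875= 0.00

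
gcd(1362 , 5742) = 6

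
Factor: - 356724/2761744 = - 2^( - 2)*3^5*101^( - 1 )*367^1*1709^(-1 )= - 89181/690436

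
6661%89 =75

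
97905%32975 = 31955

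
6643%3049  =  545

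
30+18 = 48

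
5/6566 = 5/6566 = 0.00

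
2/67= 2/67 = 0.03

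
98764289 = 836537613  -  737773324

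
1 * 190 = 190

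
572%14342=572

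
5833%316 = 145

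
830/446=415/223 = 1.86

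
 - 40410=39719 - 80129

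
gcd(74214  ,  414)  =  18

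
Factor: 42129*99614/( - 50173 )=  - 4196638206/50173 = - 2^1 * 3^2*31^1*131^ (  -  1)*151^1*383^ ( - 1)*49807^1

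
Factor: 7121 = 7121^1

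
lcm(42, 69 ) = 966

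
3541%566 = 145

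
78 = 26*3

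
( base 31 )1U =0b111101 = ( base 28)25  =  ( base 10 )61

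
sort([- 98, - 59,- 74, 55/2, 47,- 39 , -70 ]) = [ -98, - 74, -70,  -  59, - 39, 55/2,47] 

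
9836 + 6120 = 15956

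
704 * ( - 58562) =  - 41227648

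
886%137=64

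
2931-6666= - 3735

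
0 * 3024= 0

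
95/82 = 95/82 = 1.16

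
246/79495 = 246/79495 = 0.00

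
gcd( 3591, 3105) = 27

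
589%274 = 41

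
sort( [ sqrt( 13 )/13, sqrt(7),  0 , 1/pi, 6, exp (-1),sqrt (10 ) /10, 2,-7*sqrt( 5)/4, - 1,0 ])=[  -  7*sqrt( 5) /4, - 1, 0, 0,sqrt( 13) /13,sqrt (10)/10,1/pi , exp( - 1 ),2, sqrt( 7 ), 6]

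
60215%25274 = 9667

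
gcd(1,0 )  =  1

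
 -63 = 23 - 86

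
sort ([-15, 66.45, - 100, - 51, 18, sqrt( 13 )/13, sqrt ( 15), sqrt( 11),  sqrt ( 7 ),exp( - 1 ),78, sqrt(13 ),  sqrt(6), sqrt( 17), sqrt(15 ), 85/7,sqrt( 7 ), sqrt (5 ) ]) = [ - 100, - 51, -15, sqrt( 13)/13,exp( - 1 ), sqrt(5),sqrt( 6 ), sqrt (7 ), sqrt( 7 ),sqrt ( 11 ),sqrt ( 13),sqrt( 15),  sqrt( 15),  sqrt( 17 ),85/7, 18, 66.45, 78] 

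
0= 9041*0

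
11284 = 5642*2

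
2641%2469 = 172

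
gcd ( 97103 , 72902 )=1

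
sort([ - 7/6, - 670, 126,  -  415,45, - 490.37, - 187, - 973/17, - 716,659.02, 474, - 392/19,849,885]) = [ - 716, - 670, - 490.37, - 415, - 187, - 973/17, - 392/19, - 7/6,45,126,474, 659.02,849,885]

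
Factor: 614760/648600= 109/115 = 5^( - 1)*23^ (- 1 )*109^1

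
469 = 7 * 67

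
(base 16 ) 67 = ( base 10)103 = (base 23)4B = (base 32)37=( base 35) 2x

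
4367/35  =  4367/35 = 124.77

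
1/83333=1/83333 = 0.00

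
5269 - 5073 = 196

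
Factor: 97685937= 3^2*83^1*251^1 * 521^1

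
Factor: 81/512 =2^(  -  9 )*3^4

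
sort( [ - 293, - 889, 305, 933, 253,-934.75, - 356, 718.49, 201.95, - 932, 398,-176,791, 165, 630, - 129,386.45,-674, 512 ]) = [ - 934.75, - 932, -889,-674, - 356, - 293,-176,- 129,  165,201.95,253,305, 386.45, 398, 512,  630, 718.49, 791, 933 ]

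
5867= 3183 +2684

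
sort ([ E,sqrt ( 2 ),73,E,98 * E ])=[sqrt( 2) , E,E,73,98*E]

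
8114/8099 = 1 + 15/8099 = 1.00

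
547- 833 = - 286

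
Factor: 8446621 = 19^1*419^1 * 1061^1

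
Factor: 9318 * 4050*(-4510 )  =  -2^3 * 3^5*5^3 *11^1  *  41^1* 1553^1 = -170197929000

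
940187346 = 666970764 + 273216582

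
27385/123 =27385/123= 222.64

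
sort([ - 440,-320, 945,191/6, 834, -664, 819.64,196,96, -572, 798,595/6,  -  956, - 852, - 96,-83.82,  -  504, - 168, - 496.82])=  [ - 956, - 852,-664,-572,  -  504, - 496.82,-440,-320, -168 ,-96,- 83.82, 191/6,96, 595/6 , 196 , 798,  819.64,834,945 ] 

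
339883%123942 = 91999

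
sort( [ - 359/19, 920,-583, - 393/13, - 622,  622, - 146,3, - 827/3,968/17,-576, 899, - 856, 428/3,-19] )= [ - 856, - 622, - 583, - 576 , - 827/3 , - 146, - 393/13, - 19,-359/19, 3, 968/17, 428/3 , 622,  899,920 ]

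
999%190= 49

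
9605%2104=1189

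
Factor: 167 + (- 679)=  - 512= - 2^9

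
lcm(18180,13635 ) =54540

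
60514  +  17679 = 78193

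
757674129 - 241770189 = 515903940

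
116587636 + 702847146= 819434782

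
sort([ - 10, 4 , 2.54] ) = [ - 10, 2.54,4] 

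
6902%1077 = 440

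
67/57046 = 67/57046 =0.00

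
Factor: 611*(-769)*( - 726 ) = 2^1*3^1*11^2*13^1 * 47^1*769^1 = 341117634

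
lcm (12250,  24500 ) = 24500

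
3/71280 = 1/23760 = 0.00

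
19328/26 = 9664/13 = 743.38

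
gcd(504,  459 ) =9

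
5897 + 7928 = 13825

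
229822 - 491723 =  - 261901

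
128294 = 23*5578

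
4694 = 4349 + 345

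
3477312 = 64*54333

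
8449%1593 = 484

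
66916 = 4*16729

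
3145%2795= 350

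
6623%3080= 463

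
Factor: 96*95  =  9120= 2^5*3^1*5^1*19^1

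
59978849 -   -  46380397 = 106359246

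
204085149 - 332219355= -128134206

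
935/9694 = 935/9694=0.10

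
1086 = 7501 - 6415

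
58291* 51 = 2972841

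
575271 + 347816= 923087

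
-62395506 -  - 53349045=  - 9046461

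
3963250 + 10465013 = 14428263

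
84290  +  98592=182882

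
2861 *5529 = 15818469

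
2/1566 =1/783 =0.00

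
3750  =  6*625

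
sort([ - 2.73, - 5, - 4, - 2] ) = [ - 5, - 4, - 2.73, - 2 ]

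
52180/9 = 52180/9 = 5797.78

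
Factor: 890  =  2^1 * 5^1 * 89^1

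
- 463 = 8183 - 8646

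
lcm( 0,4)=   0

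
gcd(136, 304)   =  8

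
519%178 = 163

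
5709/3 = 1903=1903.00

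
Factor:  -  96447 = -3^1*13^1*2473^1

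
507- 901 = -394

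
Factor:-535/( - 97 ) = 5^1*97^( - 1 )*107^1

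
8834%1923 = 1142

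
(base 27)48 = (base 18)68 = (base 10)116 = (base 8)164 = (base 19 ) 62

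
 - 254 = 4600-4854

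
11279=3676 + 7603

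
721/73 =9 + 64/73  =  9.88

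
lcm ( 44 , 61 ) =2684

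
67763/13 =67763/13 = 5212.54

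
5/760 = 1/152= 0.01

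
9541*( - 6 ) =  - 57246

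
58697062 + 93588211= 152285273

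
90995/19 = 90995/19 = 4789.21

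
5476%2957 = 2519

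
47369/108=47369/108 = 438.60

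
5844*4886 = 28553784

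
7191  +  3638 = 10829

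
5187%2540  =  107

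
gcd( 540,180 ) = 180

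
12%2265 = 12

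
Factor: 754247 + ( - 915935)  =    -  161688  =  -2^3*3^1 * 6737^1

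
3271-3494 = - 223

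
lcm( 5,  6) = 30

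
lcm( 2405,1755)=64935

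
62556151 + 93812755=156368906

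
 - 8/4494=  - 4/2247 = - 0.00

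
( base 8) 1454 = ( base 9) 1102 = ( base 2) 1100101100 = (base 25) 17c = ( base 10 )812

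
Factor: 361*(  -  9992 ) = - 3607112=-2^3*19^2*1249^1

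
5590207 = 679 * 8233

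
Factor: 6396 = 2^2*3^1*13^1*41^1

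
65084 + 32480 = 97564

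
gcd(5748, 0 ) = 5748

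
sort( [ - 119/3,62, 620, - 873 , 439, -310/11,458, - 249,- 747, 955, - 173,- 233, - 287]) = [ - 873, - 747 , - 287, - 249 , - 233, - 173, - 119/3 , - 310/11,62 , 439,  458,620,955]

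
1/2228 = 1/2228 = 0.00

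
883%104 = 51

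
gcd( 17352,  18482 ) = 2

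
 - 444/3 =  - 148 = - 148.00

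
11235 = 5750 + 5485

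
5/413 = 5/413 = 0.01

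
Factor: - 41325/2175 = - 19 = - 19^1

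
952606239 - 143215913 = 809390326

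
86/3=28+2/3 = 28.67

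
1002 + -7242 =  - 6240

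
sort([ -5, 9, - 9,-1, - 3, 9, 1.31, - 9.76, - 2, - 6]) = [ - 9.76, - 9, - 6,-5, - 3,-2, - 1,1.31, 9, 9] 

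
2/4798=1/2399 = 0.00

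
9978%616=122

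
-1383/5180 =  -1383/5180 = - 0.27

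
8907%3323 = 2261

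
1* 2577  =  2577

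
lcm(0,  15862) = 0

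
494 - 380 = 114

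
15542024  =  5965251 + 9576773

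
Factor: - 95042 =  - 2^1*47521^1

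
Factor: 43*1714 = 73702 = 2^1 *43^1*857^1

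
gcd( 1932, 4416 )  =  276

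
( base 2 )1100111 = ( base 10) 103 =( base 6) 251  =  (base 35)2X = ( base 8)147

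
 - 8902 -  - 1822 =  - 7080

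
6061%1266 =997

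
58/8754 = 29/4377=   0.01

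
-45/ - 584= 45/584 = 0.08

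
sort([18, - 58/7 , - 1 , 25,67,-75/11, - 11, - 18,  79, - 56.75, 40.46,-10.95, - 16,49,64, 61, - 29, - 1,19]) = [ - 56.75 , - 29, - 18, - 16,-11, - 10.95,  -  58/7, -75/11, - 1, - 1, 18 , 19,25,40.46, 49, 61, 64, 67  ,  79] 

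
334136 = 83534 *4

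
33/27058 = 33/27058 = 0.00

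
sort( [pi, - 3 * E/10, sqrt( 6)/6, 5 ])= [-3  *  E/10,  sqrt ( 6 )/6,  pi,5 ]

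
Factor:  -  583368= - 2^3*3^1  *  109^1*223^1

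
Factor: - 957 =-3^1*11^1*29^1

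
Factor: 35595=3^2 * 5^1 * 7^1 *113^1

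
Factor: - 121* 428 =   -  2^2*11^2*107^1= - 51788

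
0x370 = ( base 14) 46C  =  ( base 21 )1KJ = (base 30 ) ta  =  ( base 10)880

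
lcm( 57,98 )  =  5586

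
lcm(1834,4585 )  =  9170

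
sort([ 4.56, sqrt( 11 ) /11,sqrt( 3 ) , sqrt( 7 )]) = [ sqrt ( 11)/11, sqrt(3 ) , sqrt(  7), 4.56 ] 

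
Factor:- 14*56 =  - 784 = -2^4* 7^2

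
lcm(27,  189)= 189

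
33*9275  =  306075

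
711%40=31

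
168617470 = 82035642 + 86581828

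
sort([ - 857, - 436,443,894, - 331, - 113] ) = [ - 857,  -  436, - 331, - 113, 443,894] 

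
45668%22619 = 430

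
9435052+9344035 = 18779087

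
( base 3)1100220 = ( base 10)996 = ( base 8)1744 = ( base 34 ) ta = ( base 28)17g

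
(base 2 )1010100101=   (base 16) 2a5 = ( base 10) 677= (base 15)302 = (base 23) 16A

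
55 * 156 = 8580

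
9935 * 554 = 5503990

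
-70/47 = - 2+24/47= -  1.49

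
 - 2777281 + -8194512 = -10971793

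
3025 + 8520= 11545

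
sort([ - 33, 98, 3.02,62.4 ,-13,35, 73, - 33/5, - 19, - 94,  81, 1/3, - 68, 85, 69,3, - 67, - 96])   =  [-96,-94, - 68,-67,-33, - 19, - 13, - 33/5, 1/3, 3, 3.02, 35, 62.4 , 69 , 73 , 81,  85,  98]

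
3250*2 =6500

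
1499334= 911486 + 587848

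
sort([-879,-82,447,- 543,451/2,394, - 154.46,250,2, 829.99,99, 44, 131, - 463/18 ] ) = [ - 879 , - 543, - 154.46,-82, - 463/18,2,44, 99,131, 451/2, 250,394, 447,  829.99 ] 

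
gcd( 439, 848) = 1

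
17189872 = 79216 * 217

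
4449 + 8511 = 12960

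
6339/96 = 2113/32 = 66.03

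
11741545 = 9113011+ 2628534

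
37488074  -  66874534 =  - 29386460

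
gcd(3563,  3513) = 1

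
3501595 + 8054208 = 11555803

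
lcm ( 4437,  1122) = 97614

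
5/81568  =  5/81568 = 0.00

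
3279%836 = 771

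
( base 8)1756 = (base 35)SQ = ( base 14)51c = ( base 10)1006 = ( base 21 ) 25j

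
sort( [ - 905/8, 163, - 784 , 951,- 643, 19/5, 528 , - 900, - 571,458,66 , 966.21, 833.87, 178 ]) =[ - 900 , - 784, - 643, - 571, - 905/8, 19/5,66, 163 , 178, 458, 528,833.87,951,966.21] 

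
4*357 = 1428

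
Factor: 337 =337^1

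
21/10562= 21/10562=0.00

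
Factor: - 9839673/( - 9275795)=3^2*5^ ( - 1)*17^( - 1 )*29^( - 1)*53^(-1) * 71^( - 1)* 1093297^1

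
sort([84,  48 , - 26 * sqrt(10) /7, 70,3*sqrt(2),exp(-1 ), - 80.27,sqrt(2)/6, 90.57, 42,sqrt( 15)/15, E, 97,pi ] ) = [ - 80.27, - 26 * sqrt( 10)/7, sqrt (2 ) /6, sqrt(15)/15, exp( - 1) , E, pi,3 * sqrt( 2 ),42,48,70, 84,90.57,97]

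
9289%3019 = 232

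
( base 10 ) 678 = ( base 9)833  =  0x2a6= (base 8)1246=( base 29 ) NB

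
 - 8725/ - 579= 15 + 40/579 =15.07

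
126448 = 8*15806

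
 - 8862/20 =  -444+9/10= - 443.10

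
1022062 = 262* 3901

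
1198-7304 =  - 6106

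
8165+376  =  8541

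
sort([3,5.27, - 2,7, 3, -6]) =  [ - 6 ,- 2, 3,3,5.27,7 ] 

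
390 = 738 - 348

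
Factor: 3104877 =3^1*1034959^1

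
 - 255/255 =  - 1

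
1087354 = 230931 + 856423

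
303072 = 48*6314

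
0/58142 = 0 = 0.00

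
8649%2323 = 1680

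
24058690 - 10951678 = 13107012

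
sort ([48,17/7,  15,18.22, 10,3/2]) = [ 3/2,17/7,  10, 15,18.22, 48 ]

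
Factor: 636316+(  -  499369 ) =136947 =3^1*191^1 * 239^1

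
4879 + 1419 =6298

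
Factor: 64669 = 11^1*5879^1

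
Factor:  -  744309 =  - 3^6*1021^1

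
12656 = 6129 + 6527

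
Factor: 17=17^1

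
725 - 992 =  - 267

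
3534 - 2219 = 1315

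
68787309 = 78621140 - 9833831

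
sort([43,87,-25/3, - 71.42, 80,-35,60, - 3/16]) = [ - 71.42,  -  35,- 25/3, - 3/16,  43,60,  80,87 ]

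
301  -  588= - 287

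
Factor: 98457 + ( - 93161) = 2^4*331^1 = 5296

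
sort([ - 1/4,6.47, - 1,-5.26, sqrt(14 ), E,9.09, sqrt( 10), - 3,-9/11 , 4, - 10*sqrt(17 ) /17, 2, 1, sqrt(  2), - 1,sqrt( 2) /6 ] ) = [ - 5.26, - 3, - 10*sqrt(17)/17,  -  1, -1,  -  9/11, - 1/4, sqrt( 2)/6, 1, sqrt ( 2), 2, E,  sqrt( 10), sqrt(14 ), 4,6.47, 9.09]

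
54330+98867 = 153197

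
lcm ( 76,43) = 3268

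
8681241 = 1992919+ 6688322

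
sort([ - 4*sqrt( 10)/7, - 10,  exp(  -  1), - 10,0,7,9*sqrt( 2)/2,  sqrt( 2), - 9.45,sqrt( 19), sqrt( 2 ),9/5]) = [ - 10,- 10, - 9.45  , - 4*sqrt ( 10 ) /7,0,exp( - 1 ), sqrt( 2),sqrt( 2),  9/5,  sqrt(19),  9*sqrt( 2) /2 , 7]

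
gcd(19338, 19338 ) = 19338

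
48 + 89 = 137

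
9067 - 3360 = 5707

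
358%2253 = 358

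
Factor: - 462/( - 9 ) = 2^1*3^( - 1 )*7^1*11^1 = 154/3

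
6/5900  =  3/2950 = 0.00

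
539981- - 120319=660300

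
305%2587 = 305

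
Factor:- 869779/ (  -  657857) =43^( - 1 )*15299^ ( - 1)*869779^1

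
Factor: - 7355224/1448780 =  - 2^1 * 5^( - 1)*101^1*107^( - 1 )*677^( - 1)*9103^1= -  1838806/362195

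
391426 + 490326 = 881752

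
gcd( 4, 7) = 1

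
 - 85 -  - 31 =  - 54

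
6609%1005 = 579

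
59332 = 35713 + 23619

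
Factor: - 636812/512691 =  - 2^2 * 3^( - 1)*11^1*29^( - 1 )*41^1 * 71^(  -  1 )  *83^ ( - 1)* 353^1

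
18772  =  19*988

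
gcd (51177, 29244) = 7311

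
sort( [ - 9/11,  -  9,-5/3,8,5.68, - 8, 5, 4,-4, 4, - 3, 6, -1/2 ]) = [ - 9,  -  8,-4, - 3, - 5/3,  -  9/11, - 1/2, 4, 4, 5, 5.68, 6, 8]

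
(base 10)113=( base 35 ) 38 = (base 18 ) 65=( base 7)221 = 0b1110001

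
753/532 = 1  +  221/532 = 1.42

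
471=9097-8626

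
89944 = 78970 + 10974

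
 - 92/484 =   -  23/121 = - 0.19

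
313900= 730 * 430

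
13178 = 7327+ 5851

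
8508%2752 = 252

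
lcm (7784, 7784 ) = 7784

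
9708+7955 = 17663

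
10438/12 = 869 + 5/6  =  869.83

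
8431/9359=8431/9359  =  0.90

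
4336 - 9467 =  - 5131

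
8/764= 2/191 = 0.01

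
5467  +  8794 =14261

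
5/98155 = 1/19631 = 0.00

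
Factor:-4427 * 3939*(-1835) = 3^1*5^1*13^1*19^1 * 101^1 * 233^1*367^1 = 31998643755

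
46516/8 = 11629/2 = 5814.50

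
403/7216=403/7216 = 0.06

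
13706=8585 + 5121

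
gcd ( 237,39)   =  3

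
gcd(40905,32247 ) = 9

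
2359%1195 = 1164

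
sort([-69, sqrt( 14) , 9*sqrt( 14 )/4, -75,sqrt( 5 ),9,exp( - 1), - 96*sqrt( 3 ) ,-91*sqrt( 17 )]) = [ - 91*sqrt( 17 ), -96*sqrt( 3 ), - 75, - 69,exp(-1), sqrt (5),sqrt( 14 )  ,  9*sqrt(  14 ) /4,9]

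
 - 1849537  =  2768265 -4617802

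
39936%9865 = 476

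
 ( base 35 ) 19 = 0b101100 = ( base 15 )2E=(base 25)1j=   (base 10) 44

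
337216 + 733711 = 1070927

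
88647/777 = 114 + 23/259 = 114.09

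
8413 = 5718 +2695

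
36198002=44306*817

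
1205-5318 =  - 4113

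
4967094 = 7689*646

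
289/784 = 289/784=0.37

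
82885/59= 82885/59 = 1404.83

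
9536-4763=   4773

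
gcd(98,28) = 14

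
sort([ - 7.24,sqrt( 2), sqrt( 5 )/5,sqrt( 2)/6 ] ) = [ - 7.24,sqrt( 2)/6 , sqrt(5 )/5,sqrt( 2)]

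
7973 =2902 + 5071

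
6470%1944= 638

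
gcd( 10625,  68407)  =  1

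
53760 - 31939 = 21821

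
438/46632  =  73/7772=0.01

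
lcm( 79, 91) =7189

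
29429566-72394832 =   -  42965266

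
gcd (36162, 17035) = 1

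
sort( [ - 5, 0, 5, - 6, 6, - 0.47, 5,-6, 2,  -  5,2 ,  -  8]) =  [ - 8, - 6, - 6,-5 , - 5, - 0.47,0,2,  2,5,5, 6]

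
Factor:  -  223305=-3^1 * 5^1*14887^1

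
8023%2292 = 1147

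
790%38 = 30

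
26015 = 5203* 5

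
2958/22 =134+5/11 = 134.45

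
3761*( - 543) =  - 2042223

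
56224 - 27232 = 28992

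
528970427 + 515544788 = 1044515215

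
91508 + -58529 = 32979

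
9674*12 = 116088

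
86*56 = 4816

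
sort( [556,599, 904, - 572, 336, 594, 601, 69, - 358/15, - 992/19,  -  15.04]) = [ - 572, - 992/19,-358/15, - 15.04, 69  ,  336, 556,594, 599, 601,904 ] 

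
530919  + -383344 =147575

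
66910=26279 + 40631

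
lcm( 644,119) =10948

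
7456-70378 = - 62922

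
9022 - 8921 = 101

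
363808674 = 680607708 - 316799034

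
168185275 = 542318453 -374133178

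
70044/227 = 308 + 128/227 = 308.56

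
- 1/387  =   - 1/387 = -0.00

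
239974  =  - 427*( - 562)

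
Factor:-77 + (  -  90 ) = -167  =  - 167^1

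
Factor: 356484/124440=2^( - 1 )*5^ ( - 1)* 17^(-1 )*487^1 = 487/170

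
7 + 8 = 15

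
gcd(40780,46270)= 10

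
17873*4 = 71492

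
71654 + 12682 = 84336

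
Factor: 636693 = 3^1*83^1*2557^1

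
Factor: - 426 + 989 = 563^1 = 563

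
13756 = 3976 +9780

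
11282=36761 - 25479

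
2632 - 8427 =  - 5795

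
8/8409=8/8409=   0.00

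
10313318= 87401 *118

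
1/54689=1/54689 = 0.00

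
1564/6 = 782/3 = 260.67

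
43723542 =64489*678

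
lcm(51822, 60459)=362754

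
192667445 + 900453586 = 1093121031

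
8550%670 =510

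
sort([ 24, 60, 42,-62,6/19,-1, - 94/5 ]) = [ - 62, - 94/5 , - 1, 6/19, 24, 42, 60]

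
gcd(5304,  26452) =68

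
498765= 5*99753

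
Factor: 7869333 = 3^1*2623111^1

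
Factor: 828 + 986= 1814 = 2^1 * 907^1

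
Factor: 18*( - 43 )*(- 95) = 2^1*3^2 * 5^1*19^1*43^1 = 73530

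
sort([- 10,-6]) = [-10,-6]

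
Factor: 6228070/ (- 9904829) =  -2^1*5^1 * 11^( - 1)*17^ ( - 1)*587^1*1061^1*52967^ (-1) 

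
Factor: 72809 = 11^1 * 6619^1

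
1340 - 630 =710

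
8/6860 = 2/1715 = 0.00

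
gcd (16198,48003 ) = 1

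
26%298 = 26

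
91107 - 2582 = 88525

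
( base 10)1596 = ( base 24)2ic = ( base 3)2012010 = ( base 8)3074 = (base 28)210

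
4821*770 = 3712170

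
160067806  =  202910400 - 42842594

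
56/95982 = 28/47991 = 0.00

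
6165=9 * 685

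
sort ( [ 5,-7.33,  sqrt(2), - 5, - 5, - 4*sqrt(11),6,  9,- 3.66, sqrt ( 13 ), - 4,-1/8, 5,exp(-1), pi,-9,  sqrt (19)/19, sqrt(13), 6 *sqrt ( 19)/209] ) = [ - 4*sqrt(11),-9, - 7.33,-5,-5,  -  4, - 3.66,-1/8,6*sqrt( 19)/209, sqrt(19)/19,  exp( - 1),sqrt(2 ),pi,  sqrt(13),sqrt(13) , 5, 5,  6,9]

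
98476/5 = 98476/5=19695.20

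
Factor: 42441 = 3^1*7^1  *  43^1*47^1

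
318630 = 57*5590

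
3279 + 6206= 9485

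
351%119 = 113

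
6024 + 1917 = 7941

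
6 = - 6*(-1)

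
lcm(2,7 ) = 14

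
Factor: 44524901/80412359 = 37^ ( - 1 )*2173307^( - 1 )*44524901^1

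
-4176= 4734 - 8910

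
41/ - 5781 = -1/141 = - 0.01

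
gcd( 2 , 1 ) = 1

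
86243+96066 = 182309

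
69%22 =3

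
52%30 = 22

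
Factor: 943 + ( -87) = 2^3 * 107^1 = 856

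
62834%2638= 2160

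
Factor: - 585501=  - 3^1*7^3*569^1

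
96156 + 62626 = 158782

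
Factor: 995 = 5^1*199^1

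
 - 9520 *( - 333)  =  3170160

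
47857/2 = 23928 + 1/2 = 23928.50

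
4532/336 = 13+41/84 = 13.49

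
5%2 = 1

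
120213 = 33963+86250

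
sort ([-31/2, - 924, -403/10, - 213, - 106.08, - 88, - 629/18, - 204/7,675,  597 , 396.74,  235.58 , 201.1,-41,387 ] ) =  [-924,  -  213,-106.08,-88, - 41,-403/10, - 629/18,- 204/7, - 31/2,201.1,235.58,387,396.74 , 597, 675 ] 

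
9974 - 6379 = 3595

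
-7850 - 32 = -7882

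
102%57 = 45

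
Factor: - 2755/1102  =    -  2^( - 1)*5^1=- 5/2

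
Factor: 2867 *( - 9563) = - 47^1*  61^1 * 73^1 * 131^1=- 27417121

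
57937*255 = 14773935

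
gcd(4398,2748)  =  6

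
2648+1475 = 4123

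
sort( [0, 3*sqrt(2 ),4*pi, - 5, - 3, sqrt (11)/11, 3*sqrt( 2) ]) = [ - 5, - 3,0, sqrt(11)/11 , 3*sqrt( 2 ),3*sqrt( 2 ),  4* pi]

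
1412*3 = 4236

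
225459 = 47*4797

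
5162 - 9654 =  - 4492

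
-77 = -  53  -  24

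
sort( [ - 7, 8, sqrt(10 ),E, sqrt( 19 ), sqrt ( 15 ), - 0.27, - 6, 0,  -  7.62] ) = [ - 7.62,-7, - 6  , - 0.27,  0, E, sqrt( 10), sqrt( 15), sqrt(19), 8]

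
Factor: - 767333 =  - 7^1*109619^1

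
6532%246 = 136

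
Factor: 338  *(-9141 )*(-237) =732248946 = 2^1*3^2*11^1*13^2 * 79^1*277^1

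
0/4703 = 0 = 0.00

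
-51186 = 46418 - 97604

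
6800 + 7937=14737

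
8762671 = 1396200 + 7366471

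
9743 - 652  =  9091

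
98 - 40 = 58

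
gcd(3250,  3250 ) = 3250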